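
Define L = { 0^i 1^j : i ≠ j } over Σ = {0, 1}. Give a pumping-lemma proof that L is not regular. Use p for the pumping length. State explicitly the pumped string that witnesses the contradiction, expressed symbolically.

Toward a contradiction, assume L is regular with pumping length p.
Choose w = 0^p 1^{p+p!}. Since p ≠ p+p!, w ∈ L; and |w| ≥ p.
The pumping lemma gives a decomposition w = xyz where |xy| ≤ p and y is nonempty.
Since the first p symbols of w are all 0's and |xy| ≤ p, y lies entirely in the leading 0-block: y = 0^k for some k with 1 ≤ k ≤ p.
Since 1 ≤ k ≤ p, k divides p!; set t = 1 + p!/k. Then xy^t z has p + (p!/k)·k = p + p! copies of 0. Now the 0-count equals the 1-count, so i ≠ j fails. So xy^t z = 0^{p+p!} 1^{p+p!} ∉ L.
Contradiction. Therefore L is not regular.

0^{p+p!} 1^{p+p!}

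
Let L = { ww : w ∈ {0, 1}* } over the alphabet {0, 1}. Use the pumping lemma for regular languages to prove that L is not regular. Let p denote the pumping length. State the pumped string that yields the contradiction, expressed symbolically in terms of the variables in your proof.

Suppose for contradiction that L is regular, and let p be the pumping length.
Take w = 0^p 1^p 0^p 1^p = uu where u = 0^p1^p; then w ∈ L and |w| = 4p ≥ p.
The pumping lemma gives a decomposition w = xyz where |xy| ≤ p and |y| > 0.
Since the first p symbols of w are all 0's and |xy| ≤ p, y lies entirely in the leading 0-block: y = 0^k for some k with 1 ≤ k ≤ p.
Pump with i = 2: xy^2z = 0^{p+k} 1^p 0^p 1^p, of length 4p+k. Suppose this equals vv. The string starts with 0 and ends with 1, so v does too; thus the boundary between the two copies of v is a 1→0 transition. There is exactly one such transition, at position 2p+k, so |v| = 2p+k and |vv| = 4p+2k ≠ 4p+k since k ≥ 1. So xy^2z ∉ L.
This contradicts the pumping lemma, so L is not regular.

0^{p+k} 1^p 0^p 1^p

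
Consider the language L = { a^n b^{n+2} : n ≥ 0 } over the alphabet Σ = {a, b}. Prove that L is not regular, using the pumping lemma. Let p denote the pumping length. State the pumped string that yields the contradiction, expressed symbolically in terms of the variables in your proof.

Assume L is regular; let p be its pumping constant.
Take w = a^p b^{p+2}. Then w ∈ L and |w| = 2p+2 ≥ p.
By the pumping lemma, w = xyz with |xy| ≤ p and y is nonempty.
The first p characters of w are a's, so xy (and hence y) consists only of a's. Write y = a^k, 1 ≤ k ≤ p.
Pump with i = 2: xy^2z = a^{p+k} b^{p+2}. For this to lie in L we would need p+2 = (p+k)+2, which forces k = 0. But k ≥ 1, so xy^2z ∉ L.
This is a contradiction; hence L is not regular.

a^{p+k} b^{p+2}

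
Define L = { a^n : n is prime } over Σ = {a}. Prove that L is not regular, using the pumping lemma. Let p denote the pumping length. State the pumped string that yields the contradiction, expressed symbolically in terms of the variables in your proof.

a^{q(1+k)}

Toward a contradiction, assume L is regular with pumping length p.
Let q be a prime with q ≥ p+2 (infinitely many primes exist), and take w = a^q ∈ L with |w| = q ≥ p.
The pumping lemma gives a decomposition w = xyz where |xy| ≤ p and |y| > 0.
Then y = a^k for some k with 1 ≤ k ≤ p.
Since 1 ≤ k ≤ p, |xz| = q-k. Pump with i = q+1: |xy^{q+1}z| = (q-k)+(q+1)k = q+qk = q(1+k), which is composite (both factors ≥ 2). So xy^{q+1}z = a^{q(1+k)} ∉ L.
Contradiction. Therefore L is not regular.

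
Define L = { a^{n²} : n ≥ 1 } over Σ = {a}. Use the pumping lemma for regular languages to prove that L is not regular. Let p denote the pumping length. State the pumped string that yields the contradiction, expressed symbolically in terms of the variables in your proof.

Assume L is regular; let p be its pumping constant.
Take w = a^{p²} ∈ L with |w| = p² ≥ p.
Write w = xyz as guaranteed by the lemma, with |xy| ≤ p and y is nonempty.
Then y = a^k for some k with 1 ≤ k ≤ p.
Pump with i = 2: xy^2z = a^{p²+k}. Since 1 ≤ k ≤ p, p² < p²+k ≤ p²+p < (p+1)², so p²+k lies strictly between consecutive squares and is not a perfect square. So xy^2z ∉ L.
This is a contradiction; hence L is not regular.

a^{p²+k}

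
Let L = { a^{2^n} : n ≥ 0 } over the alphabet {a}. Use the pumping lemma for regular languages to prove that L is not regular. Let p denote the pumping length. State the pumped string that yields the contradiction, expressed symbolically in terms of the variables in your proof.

a^{2^p+k}

Suppose for contradiction that L is regular, and let p be the pumping length.
Take w = a^{2^p} ∈ L with |w| = 2^p ≥ p.
Write w = xyz as guaranteed by the lemma, with |xy| ≤ p and |y| ≥ 1.
Then y = a^k for some k with 1 ≤ k ≤ p.
Pump with i = 2: xy^2z = a^{2^p+k}. Since 1 ≤ k ≤ p < 2^p, we have 2^p < 2^p+k < 2^{p+1}, so 2^p+k is not a power of 2. So xy^2z ∉ L.
This contradicts the pumping lemma, so L is not regular.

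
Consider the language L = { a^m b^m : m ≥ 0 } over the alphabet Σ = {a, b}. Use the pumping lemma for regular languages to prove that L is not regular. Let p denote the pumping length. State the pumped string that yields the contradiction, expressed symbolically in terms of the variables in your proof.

Assume L is regular. Let p be the pumping length given by the pumping lemma.
Let w = a^p b^p ∈ L; note |w| = 2p ≥ p.
The pumping lemma gives a decomposition w = xyz where |xy| ≤ p and |y| ≥ 1.
Since the first p symbols of w are all a's and |xy| ≤ p, y lies entirely in the leading a-block: y = a^k for some k with 1 ≤ k ≤ p.
Pump with i = 2: xy^2z = a^{p+k} b^p. For this to lie in L we would need p = p+k, which forces k = 0. But k ≥ 1, so xy^2z ∉ L.
This contradicts the pumping lemma, so L is not regular.

a^{p+k} b^p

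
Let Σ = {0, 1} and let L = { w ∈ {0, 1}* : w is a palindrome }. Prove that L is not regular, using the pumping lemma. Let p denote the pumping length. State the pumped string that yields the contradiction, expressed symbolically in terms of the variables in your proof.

Suppose for contradiction that L is regular, and let p be the pumping length.
Take w = 0^p 1 0^p, a palindrome of length 2p+1 ≥ p.
By the pumping lemma, w = xyz with |xy| ≤ p and |y| ≥ 1.
Because |xy| ≤ p and w begins with p copies of 0, we have y = 0^k with 1 ≤ k ≤ p.
Pump with i = 2: xy^2z = 0^{p+k} 1 0^p. Its reverse is 0^p 1 0^{p+k}, which differs from xy^2z since k ≥ 1. So xy^2z is not a palindrome and xy^2z ∉ L.
This is a contradiction; hence L is not regular.

0^{p+k} 1 0^p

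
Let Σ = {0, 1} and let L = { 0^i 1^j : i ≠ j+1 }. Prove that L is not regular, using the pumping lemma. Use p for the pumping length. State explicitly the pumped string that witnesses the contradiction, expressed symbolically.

0^{p+p!} 1^{p+p!-1}

Assume L is regular. Let p be the pumping length given by the pumping lemma.
Choose w = 0^p 1^{p+p!-1}. Since p ≠ (p+p!-1)+1 = p+p!, w ∈ L; and |w| ≥ p.
The pumping lemma gives a decomposition w = xyz where |xy| ≤ p and |y| > 0.
Because |xy| ≤ p and w begins with p copies of 0, we have y = 0^k with 1 ≤ k ≤ p.
Since 1 ≤ k ≤ p, k divides p!; set t = 1 + p!/k. Then xy^t z has p + (p!/k)·k = p + p! copies of 0. Now the 0-count is p+p! and (1-count)+1 = (p+p!-1)+1 = p+p!, so i ≠ j+1 fails. So xy^t z = 0^{p+p!} 1^{p+p!-1} ∉ L.
This is a contradiction; hence L is not regular.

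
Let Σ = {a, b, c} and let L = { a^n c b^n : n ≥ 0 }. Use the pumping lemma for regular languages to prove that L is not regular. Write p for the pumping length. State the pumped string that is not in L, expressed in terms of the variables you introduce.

Suppose for contradiction that L is regular, and let p be the pumping length.
Take w = a^p c b^p ∈ L with |w| = 2p+1 ≥ p.
The pumping lemma gives a decomposition w = xyz where |xy| ≤ p and |y| > 0.
Since the first p symbols of w are all a's and |xy| ≤ p, y lies entirely in the leading a-block: y = a^k for some k with 1 ≤ k ≤ p.
Pump with i = 2: xy^2z = a^{p+k} c b^p, which would require p+k = p. But k ≥ 1, so xy^2z ∉ L.
Contradiction. Therefore L is not regular.

a^{p+k} c b^p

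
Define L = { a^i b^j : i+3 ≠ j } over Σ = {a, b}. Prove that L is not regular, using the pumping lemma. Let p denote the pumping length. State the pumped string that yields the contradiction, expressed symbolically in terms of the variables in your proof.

Assume L is regular; let p be its pumping constant.
Choose w = a^p b^{p+p!+3}. Since p ≠ (p+p!+3)-3 = p+p!, w ∈ L; and |w| ≥ p.
By the pumping lemma, w = xyz with |xy| ≤ p and |y| > 0.
Since the first p symbols of w are all a's and |xy| ≤ p, y lies entirely in the leading a-block: y = a^k for some k with 1 ≤ k ≤ p.
Since 1 ≤ k ≤ p, k divides p!; set t = 1 + p!/k. Then xy^t z has p + (p!/k)·k = p + p! copies of a. Now the a-count is p+p! and (b-count)-3 = (p+p!+3)-3 = p+p!, so i+3 ≠ j fails. So xy^t z = a^{p+p!} b^{p+p!+3} ∉ L.
This contradicts the pumping lemma, so L is not regular.

a^{p+p!} b^{p+p!+3}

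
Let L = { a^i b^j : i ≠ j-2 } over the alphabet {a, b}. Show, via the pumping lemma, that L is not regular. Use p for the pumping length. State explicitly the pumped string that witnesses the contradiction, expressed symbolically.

Toward a contradiction, assume L is regular with pumping length p.
Choose w = a^p b^{p+p!+2}. Since p ≠ (p+p!+2)-2 = p+p!, w ∈ L; and |w| ≥ p.
The pumping lemma gives a decomposition w = xyz where |xy| ≤ p and y is nonempty.
Since the first p symbols of w are all a's and |xy| ≤ p, y lies entirely in the leading a-block: y = a^k for some k with 1 ≤ k ≤ p.
Since 1 ≤ k ≤ p, k divides p!; set t = 1 + p!/k. Then xy^t z has p + (p!/k)·k = p + p! copies of a. Now the a-count is p+p! and (b-count)-2 = (p+p!+2)-2 = p+p!, so i ≠ j-2 fails. So xy^t z = a^{p+p!} b^{p+p!+2} ∉ L.
This contradicts the pumping lemma, so L is not regular.

a^{p+p!} b^{p+p!+2}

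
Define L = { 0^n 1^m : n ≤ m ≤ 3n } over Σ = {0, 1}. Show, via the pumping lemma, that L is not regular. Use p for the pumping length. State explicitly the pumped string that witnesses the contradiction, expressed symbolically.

0^{p+k} 1^p

Suppose for contradiction that L is regular, and let p be the pumping length.
Take w = 0^p 1^p ∈ L (since p ≤ p ≤ 3p), with |w| = 2p ≥ p.
The pumping lemma gives a decomposition w = xyz where |xy| ≤ p and |y| > 0.
Because |xy| ≤ p and w begins with p copies of 0, we have y = 0^k with 1 ≤ k ≤ p.
Pump with i = 2: xy^2z = 0^{p+k} 1^p. Now n = p+k > p = m, so the condition n ≤ m fails. Thus xy^2z ∉ L.
This is a contradiction; hence L is not regular.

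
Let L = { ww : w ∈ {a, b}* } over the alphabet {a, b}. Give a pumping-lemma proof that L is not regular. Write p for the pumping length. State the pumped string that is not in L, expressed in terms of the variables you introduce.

a^{p+k} b^p a^p b^p

Toward a contradiction, assume L is regular with pumping length p.
Take w = a^p b^p a^p b^p = uu where u = a^pb^p; then w ∈ L and |w| = 4p ≥ p.
By the pumping lemma, w = xyz with |xy| ≤ p and |y| ≥ 1.
Since the first p symbols of w are all a's and |xy| ≤ p, y lies entirely in the leading a-block: y = a^k for some k with 1 ≤ k ≤ p.
Pump with i = 2: xy^2z = a^{p+k} b^p a^p b^p, of length 4p+k. Suppose this equals vv. The string starts with a and ends with b, so v does too; thus the boundary between the two copies of v is a b→a transition. There is exactly one such transition, at position 2p+k, so |v| = 2p+k and |vv| = 4p+2k ≠ 4p+k since k ≥ 1. So xy^2z ∉ L.
This contradicts the pumping lemma, so L is not regular.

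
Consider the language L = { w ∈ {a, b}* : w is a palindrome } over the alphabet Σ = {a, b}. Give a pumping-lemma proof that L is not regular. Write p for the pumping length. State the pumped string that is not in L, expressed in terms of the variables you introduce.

a^{p+k} b a^p

Assume L is regular. Let p be the pumping length given by the pumping lemma.
Take w = a^p b a^p, a palindrome of length 2p+1 ≥ p.
The pumping lemma gives a decomposition w = xyz where |xy| ≤ p and |y| ≥ 1.
Since the first p symbols of w are all a's and |xy| ≤ p, y lies entirely in the leading a-block: y = a^k for some k with 1 ≤ k ≤ p.
Pump with i = 2: xy^2z = a^{p+k} b a^p. Its reverse is a^p b a^{p+k}, which differs from xy^2z since k ≥ 1. So xy^2z is not a palindrome and xy^2z ∉ L.
This is a contradiction; hence L is not regular.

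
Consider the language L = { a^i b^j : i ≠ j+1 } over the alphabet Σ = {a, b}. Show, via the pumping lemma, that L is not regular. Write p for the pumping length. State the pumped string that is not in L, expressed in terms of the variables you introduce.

Toward a contradiction, assume L is regular with pumping length p.
Choose w = a^p b^{p+p!-1}. Since p ≠ (p+p!-1)+1 = p+p!, w ∈ L; and |w| ≥ p.
By the pumping lemma, w = xyz with |xy| ≤ p and |y| ≥ 1.
Because |xy| ≤ p and w begins with p copies of a, we have y = a^k with 1 ≤ k ≤ p.
Since 1 ≤ k ≤ p, k divides p!; set t = 1 + p!/k. Then xy^t z has p + (p!/k)·k = p + p! copies of a. Now the a-count is p+p! and (b-count)+1 = (p+p!-1)+1 = p+p!, so i ≠ j+1 fails. So xy^t z = a^{p+p!} b^{p+p!-1} ∉ L.
Contradiction. Therefore L is not regular.

a^{p+p!} b^{p+p!-1}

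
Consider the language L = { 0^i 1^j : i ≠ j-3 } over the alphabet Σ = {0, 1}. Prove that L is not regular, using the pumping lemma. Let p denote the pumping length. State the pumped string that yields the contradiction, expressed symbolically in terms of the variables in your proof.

0^{p+p!} 1^{p+p!+3}

Toward a contradiction, assume L is regular with pumping length p.
Choose w = 0^p 1^{p+p!+3}. Since p ≠ (p+p!+3)-3 = p+p!, w ∈ L; and |w| ≥ p.
Write w = xyz as guaranteed by the lemma, with |xy| ≤ p and y is nonempty.
Since the first p symbols of w are all 0's and |xy| ≤ p, y lies entirely in the leading 0-block: y = 0^k for some k with 1 ≤ k ≤ p.
Since 1 ≤ k ≤ p, k divides p!; set t = 1 + p!/k. Then xy^t z has p + (p!/k)·k = p + p! copies of 0. Now the 0-count is p+p! and (1-count)-3 = (p+p!+3)-3 = p+p!, so i ≠ j-3 fails. So xy^t z = 0^{p+p!} 1^{p+p!+3} ∉ L.
This is a contradiction; hence L is not regular.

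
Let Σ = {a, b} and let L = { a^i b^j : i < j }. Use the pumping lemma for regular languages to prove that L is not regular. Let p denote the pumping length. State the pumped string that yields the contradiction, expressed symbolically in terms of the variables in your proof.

Assume L is regular. Let p be the pumping length given by the pumping lemma.
Choose w = a^p b^{p+1} ∈ L, with |w| = 2p+1 ≥ p.
The pumping lemma gives a decomposition w = xyz where |xy| ≤ p and y is nonempty.
Since the first p symbols of w are all a's and |xy| ≤ p, y lies entirely in the leading a-block: y = a^k for some k with 1 ≤ k ≤ p.
Consider xy^2z = a^{p+k} b^{p+1}. Since k ≥ 1, the a-count p+k is at least p+1, so i < j fails; thus xy^2z ∉ L.
This is a contradiction; hence L is not regular.

a^{p+k} b^{p+1}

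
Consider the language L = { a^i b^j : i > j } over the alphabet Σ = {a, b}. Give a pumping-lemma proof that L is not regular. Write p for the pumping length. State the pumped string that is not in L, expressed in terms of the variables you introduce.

Assume L is regular; let p be its pumping constant.
Choose w = a^{p+1} b^p ∈ L, with |w| = 2p+1 ≥ p.
By the pumping lemma, w = xyz with |xy| ≤ p and |y| ≥ 1.
The first p characters of w are a's, so xy (and hence y) consists only of a's. Write y = a^k, 1 ≤ k ≤ p.
Consider xy^0z = xz = a^{p+1-k} b^p. Since k ≥ 1, the a-count p+1-k is at most p, so i > j fails; thus xz ∉ L.
This contradicts the pumping lemma, so L is not regular.

a^{p+1-k} b^p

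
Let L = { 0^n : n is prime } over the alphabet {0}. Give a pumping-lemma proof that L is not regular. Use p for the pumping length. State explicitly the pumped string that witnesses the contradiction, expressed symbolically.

Toward a contradiction, assume L is regular with pumping length p.
Let q be a prime with q ≥ p+2 (infinitely many primes exist), and take w = 0^q ∈ L with |w| = q ≥ p.
The pumping lemma gives a decomposition w = xyz where |xy| ≤ p and |y| ≥ 1.
Then y = 0^k for some k with 1 ≤ k ≤ p.
Since 1 ≤ k ≤ p, |xz| = q-k. Pump with i = q+1: |xy^{q+1}z| = (q-k)+(q+1)k = q+qk = q(1+k), which is composite (both factors ≥ 2). So xy^{q+1}z = 0^{q(1+k)} ∉ L.
Contradiction. Therefore L is not regular.

0^{q(1+k)}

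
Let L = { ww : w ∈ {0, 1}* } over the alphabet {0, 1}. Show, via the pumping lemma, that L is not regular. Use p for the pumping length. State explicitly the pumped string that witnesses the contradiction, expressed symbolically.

Toward a contradiction, assume L is regular with pumping length p.
Take w = 0^p 1^p 0^p 1^p = uu where u = 0^p1^p; then w ∈ L and |w| = 4p ≥ p.
The pumping lemma gives a decomposition w = xyz where |xy| ≤ p and y is nonempty.
Since the first p symbols of w are all 0's and |xy| ≤ p, y lies entirely in the leading 0-block: y = 0^k for some k with 1 ≤ k ≤ p.
Pump with i = 2: xy^2z = 0^{p+k} 1^p 0^p 1^p, of length 4p+k. Suppose this equals vv. The string starts with 0 and ends with 1, so v does too; thus the boundary between the two copies of v is a 1→0 transition. There is exactly one such transition, at position 2p+k, so |v| = 2p+k and |vv| = 4p+2k ≠ 4p+k since k ≥ 1. So xy^2z ∉ L.
This is a contradiction; hence L is not regular.

0^{p+k} 1^p 0^p 1^p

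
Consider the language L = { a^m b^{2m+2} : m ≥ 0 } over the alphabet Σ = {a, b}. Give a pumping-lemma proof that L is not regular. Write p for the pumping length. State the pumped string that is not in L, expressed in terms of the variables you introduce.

Suppose for contradiction that L is regular, and let p be the pumping length.
Take w = a^p b^{2p+2}. Then w ∈ L and |w| = 3p+2 ≥ p.
Write w = xyz as guaranteed by the lemma, with |xy| ≤ p and |y| ≥ 1.
Since the first p symbols of w are all a's and |xy| ≤ p, y lies entirely in the leading a-block: y = a^k for some k with 1 ≤ k ≤ p.
Pump with i = 2: xy^2z = a^{p+k} b^{2p+2}. For this to lie in L we would need 2p+2 = 2(p+k)+2, which forces k = 0. But k ≥ 1, so xy^2z ∉ L.
This is a contradiction; hence L is not regular.

a^{p+k} b^{2p+2}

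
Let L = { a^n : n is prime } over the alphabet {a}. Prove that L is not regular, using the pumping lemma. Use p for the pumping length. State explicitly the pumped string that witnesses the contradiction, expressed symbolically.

a^{q(1+k)}

Assume L is regular. Let p be the pumping length given by the pumping lemma.
Let q be a prime with q ≥ p+2 (infinitely many primes exist), and take w = a^q ∈ L with |w| = q ≥ p.
The pumping lemma gives a decomposition w = xyz where |xy| ≤ p and |y| > 0.
Then y = a^k for some k with 1 ≤ k ≤ p.
Since 1 ≤ k ≤ p, |xz| = q-k. Pump with i = q+1: |xy^{q+1}z| = (q-k)+(q+1)k = q+qk = q(1+k), which is composite (both factors ≥ 2). So xy^{q+1}z = a^{q(1+k)} ∉ L.
This contradicts the pumping lemma, so L is not regular.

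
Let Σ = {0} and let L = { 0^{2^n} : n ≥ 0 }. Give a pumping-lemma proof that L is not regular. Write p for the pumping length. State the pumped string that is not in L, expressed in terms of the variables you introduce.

Assume L is regular; let p be its pumping constant.
Take w = 0^{2^p} ∈ L with |w| = 2^p ≥ p.
Write w = xyz as guaranteed by the lemma, with |xy| ≤ p and |y| > 0.
Then y = 0^k for some k with 1 ≤ k ≤ p.
Pump with i = 2: xy^2z = 0^{2^p+k}. Since 1 ≤ k ≤ p < 2^p, we have 2^p < 2^p+k < 2^{p+1}, so 2^p+k is not a power of 2. So xy^2z ∉ L.
Contradiction. Therefore L is not regular.

0^{2^p+k}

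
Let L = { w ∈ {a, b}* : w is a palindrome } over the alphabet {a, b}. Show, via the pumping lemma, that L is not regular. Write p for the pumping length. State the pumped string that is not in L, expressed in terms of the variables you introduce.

a^{p+k} b a^p

Suppose for contradiction that L is regular, and let p be the pumping length.
Take w = a^p b a^p, a palindrome of length 2p+1 ≥ p.
By the pumping lemma, w = xyz with |xy| ≤ p and |y| ≥ 1.
Because |xy| ≤ p and w begins with p copies of a, we have y = a^k with 1 ≤ k ≤ p.
Pump with i = 2: xy^2z = a^{p+k} b a^p. Its reverse is a^p b a^{p+k}, which differs from xy^2z since k ≥ 1. So xy^2z is not a palindrome and xy^2z ∉ L.
This contradicts the pumping lemma, so L is not regular.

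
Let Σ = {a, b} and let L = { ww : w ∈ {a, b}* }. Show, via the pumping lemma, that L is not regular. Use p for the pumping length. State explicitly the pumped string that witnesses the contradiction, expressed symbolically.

a^{p+k} b^p a^p b^p

Assume L is regular; let p be its pumping constant.
Take w = a^p b^p a^p b^p = uu where u = a^pb^p; then w ∈ L and |w| = 4p ≥ p.
By the pumping lemma, w = xyz with |xy| ≤ p and y is nonempty.
The first p characters of w are a's, so xy (and hence y) consists only of a's. Write y = a^k, 1 ≤ k ≤ p.
Pump with i = 2: xy^2z = a^{p+k} b^p a^p b^p, of length 4p+k. Suppose this equals vv. The string starts with a and ends with b, so v does too; thus the boundary between the two copies of v is a b→a transition. There is exactly one such transition, at position 2p+k, so |v| = 2p+k and |vv| = 4p+2k ≠ 4p+k since k ≥ 1. So xy^2z ∉ L.
Contradiction. Therefore L is not regular.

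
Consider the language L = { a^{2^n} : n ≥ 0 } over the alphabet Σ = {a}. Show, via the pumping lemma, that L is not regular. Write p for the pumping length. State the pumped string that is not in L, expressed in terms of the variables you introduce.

Assume L is regular; let p be its pumping constant.
Take w = a^{2^p} ∈ L with |w| = 2^p ≥ p.
The pumping lemma gives a decomposition w = xyz where |xy| ≤ p and y is nonempty.
Then y = a^k for some k with 1 ≤ k ≤ p.
Pump with i = 2: xy^2z = a^{2^p+k}. Since 1 ≤ k ≤ p < 2^p, we have 2^p < 2^p+k < 2^{p+1}, so 2^p+k is not a power of 2. So xy^2z ∉ L.
This is a contradiction; hence L is not regular.

a^{2^p+k}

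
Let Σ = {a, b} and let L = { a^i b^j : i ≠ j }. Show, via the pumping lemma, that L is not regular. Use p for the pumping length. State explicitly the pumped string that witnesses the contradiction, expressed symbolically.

Assume L is regular. Let p be the pumping length given by the pumping lemma.
Choose w = a^p b^{p+p!}. Since p ≠ p+p!, w ∈ L; and |w| ≥ p.
The pumping lemma gives a decomposition w = xyz where |xy| ≤ p and y is nonempty.
Since the first p symbols of w are all a's and |xy| ≤ p, y lies entirely in the leading a-block: y = a^k for some k with 1 ≤ k ≤ p.
Since 1 ≤ k ≤ p, k divides p!; set t = 1 + p!/k. Then xy^t z has p + (p!/k)·k = p + p! copies of a. Now the a-count equals the b-count, so i ≠ j fails. So xy^t z = a^{p+p!} b^{p+p!} ∉ L.
This contradicts the pumping lemma, so L is not regular.

a^{p+p!} b^{p+p!}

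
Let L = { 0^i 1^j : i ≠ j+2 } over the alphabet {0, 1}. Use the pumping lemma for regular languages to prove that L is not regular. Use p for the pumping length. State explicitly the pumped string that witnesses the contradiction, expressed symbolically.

Assume L is regular. Let p be the pumping length given by the pumping lemma.
Choose w = 0^p 1^{p+p!-2}. Since p ≠ (p+p!-2)+2 = p+p!, w ∈ L; and |w| ≥ p.
Write w = xyz as guaranteed by the lemma, with |xy| ≤ p and |y| ≥ 1.
The first p characters of w are 0's, so xy (and hence y) consists only of 0's. Write y = 0^k, 1 ≤ k ≤ p.
Since 1 ≤ k ≤ p, k divides p!; set t = 1 + p!/k. Then xy^t z has p + (p!/k)·k = p + p! copies of 0. Now the 0-count is p+p! and (1-count)+2 = (p+p!-2)+2 = p+p!, so i ≠ j+2 fails. So xy^t z = 0^{p+p!} 1^{p+p!-2} ∉ L.
This is a contradiction; hence L is not regular.

0^{p+p!} 1^{p+p!-2}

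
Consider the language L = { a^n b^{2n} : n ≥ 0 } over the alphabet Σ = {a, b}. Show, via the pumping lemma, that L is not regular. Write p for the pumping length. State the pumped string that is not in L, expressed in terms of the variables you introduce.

a^{p+k} b^{2p}

Assume L is regular. Let p be the pumping length given by the pumping lemma.
Let w = a^p b^{2p} ∈ L; note |w| = 3p ≥ p.
Write w = xyz as guaranteed by the lemma, with |xy| ≤ p and |y| ≥ 1.
Because |xy| ≤ p and w begins with p copies of a, we have y = a^k with 1 ≤ k ≤ p.
Pump with i = 2: xy^2z = a^{p+k} b^{2p}. For this to lie in L we would need 2p = 2(p+k), which forces k = 0. But k ≥ 1, so xy^2z ∉ L.
This contradicts the pumping lemma, so L is not regular.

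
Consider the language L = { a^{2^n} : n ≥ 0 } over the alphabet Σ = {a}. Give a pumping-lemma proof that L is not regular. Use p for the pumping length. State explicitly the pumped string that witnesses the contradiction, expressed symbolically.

Assume L is regular; let p be its pumping constant.
Take w = a^{2^p} ∈ L with |w| = 2^p ≥ p.
Write w = xyz as guaranteed by the lemma, with |xy| ≤ p and |y| ≥ 1.
Then y = a^k for some k with 1 ≤ k ≤ p.
Pump with i = 2: xy^2z = a^{2^p+k}. Since 1 ≤ k ≤ p < 2^p, we have 2^p < 2^p+k < 2^{p+1}, so 2^p+k is not a power of 2. So xy^2z ∉ L.
This is a contradiction; hence L is not regular.

a^{2^p+k}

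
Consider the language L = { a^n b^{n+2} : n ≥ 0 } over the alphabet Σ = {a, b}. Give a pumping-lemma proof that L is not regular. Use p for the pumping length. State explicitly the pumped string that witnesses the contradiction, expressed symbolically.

Toward a contradiction, assume L is regular with pumping length p.
Let w = a^p b^{p+2} ∈ L; note |w| = 2p+2 ≥ p.
Write w = xyz as guaranteed by the lemma, with |xy| ≤ p and y is nonempty.
The first p characters of w are a's, so xy (and hence y) consists only of a's. Write y = a^k, 1 ≤ k ≤ p.
Pump with i = 2: xy^2z = a^{p+k} b^{p+2}. For this to lie in L we would need p+2 = (p+k)+2, which forces k = 0. But k ≥ 1, so xy^2z ∉ L.
Contradiction. Therefore L is not regular.

a^{p+k} b^{p+2}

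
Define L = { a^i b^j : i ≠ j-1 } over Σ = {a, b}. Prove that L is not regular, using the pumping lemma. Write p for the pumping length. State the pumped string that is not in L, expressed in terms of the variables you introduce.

a^{p+p!} b^{p+p!+1}

Assume L is regular; let p be its pumping constant.
Choose w = a^p b^{p+p!+1}. Since p ≠ (p+p!+1)-1 = p+p!, w ∈ L; and |w| ≥ p.
The pumping lemma gives a decomposition w = xyz where |xy| ≤ p and |y| > 0.
Because |xy| ≤ p and w begins with p copies of a, we have y = a^k with 1 ≤ k ≤ p.
Since 1 ≤ k ≤ p, k divides p!; set t = 1 + p!/k. Then xy^t z has p + (p!/k)·k = p + p! copies of a. Now the a-count is p+p! and (b-count)-1 = (p+p!+1)-1 = p+p!, so i ≠ j-1 fails. So xy^t z = a^{p+p!} b^{p+p!+1} ∉ L.
Contradiction. Therefore L is not regular.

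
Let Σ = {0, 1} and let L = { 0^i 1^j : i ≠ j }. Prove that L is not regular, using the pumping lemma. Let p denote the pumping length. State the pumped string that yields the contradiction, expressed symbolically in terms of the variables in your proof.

Toward a contradiction, assume L is regular with pumping length p.
Choose w = 0^p 1^{p+p!}. Since p ≠ p+p!, w ∈ L; and |w| ≥ p.
The pumping lemma gives a decomposition w = xyz where |xy| ≤ p and y is nonempty.
Since the first p symbols of w are all 0's and |xy| ≤ p, y lies entirely in the leading 0-block: y = 0^k for some k with 1 ≤ k ≤ p.
Since 1 ≤ k ≤ p, k divides p!; set t = 1 + p!/k. Then xy^t z has p + (p!/k)·k = p + p! copies of 0. Now the 0-count equals the 1-count, so i ≠ j fails. So xy^t z = 0^{p+p!} 1^{p+p!} ∉ L.
This is a contradiction; hence L is not regular.

0^{p+p!} 1^{p+p!}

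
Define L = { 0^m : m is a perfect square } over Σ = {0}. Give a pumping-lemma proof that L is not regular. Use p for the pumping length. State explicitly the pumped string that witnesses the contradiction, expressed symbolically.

0^{p²+k}

Suppose for contradiction that L is regular, and let p be the pumping length.
Take w = 0^{p²} ∈ L with |w| = p² ≥ p.
Write w = xyz as guaranteed by the lemma, with |xy| ≤ p and y is nonempty.
Then y = 0^k for some k with 1 ≤ k ≤ p.
Pump with i = 2: xy^2z = 0^{p²+k}. Since 1 ≤ k ≤ p, p² < p²+k ≤ p²+p < (p+1)², so p²+k lies strictly between consecutive squares and is not a perfect square. So xy^2z ∉ L.
This is a contradiction; hence L is not regular.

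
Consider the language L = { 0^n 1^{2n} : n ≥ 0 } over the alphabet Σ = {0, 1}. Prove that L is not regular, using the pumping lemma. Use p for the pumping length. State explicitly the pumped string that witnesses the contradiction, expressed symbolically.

0^{p+k} 1^{2p}

Toward a contradiction, assume L is regular with pumping length p.
Take w = 0^p 1^{2p}. Then w ∈ L and |w| = 3p ≥ p.
By the pumping lemma, w = xyz with |xy| ≤ p and y is nonempty.
The first p characters of w are 0's, so xy (and hence y) consists only of 0's. Write y = 0^k, 1 ≤ k ≤ p.
Pump with i = 2: xy^2z = 0^{p+k} 1^{2p}. For this to lie in L we would need 2p = 2(p+k), which forces k = 0. But k ≥ 1, so xy^2z ∉ L.
Contradiction. Therefore L is not regular.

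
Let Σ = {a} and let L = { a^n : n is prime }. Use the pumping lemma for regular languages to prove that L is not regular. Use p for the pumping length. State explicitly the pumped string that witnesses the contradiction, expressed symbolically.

Assume L is regular; let p be its pumping constant.
Let q be a prime with q ≥ p+2 (infinitely many primes exist), and take w = a^q ∈ L with |w| = q ≥ p.
Write w = xyz as guaranteed by the lemma, with |xy| ≤ p and |y| ≥ 1.
Then y = a^k for some k with 1 ≤ k ≤ p.
Since 1 ≤ k ≤ p, |xz| = q-k. Pump with i = q+1: |xy^{q+1}z| = (q-k)+(q+1)k = q+qk = q(1+k), which is composite (both factors ≥ 2). So xy^{q+1}z = a^{q(1+k)} ∉ L.
This is a contradiction; hence L is not regular.

a^{q(1+k)}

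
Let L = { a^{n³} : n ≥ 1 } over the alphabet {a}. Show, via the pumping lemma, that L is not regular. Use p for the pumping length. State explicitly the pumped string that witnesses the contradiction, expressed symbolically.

Suppose for contradiction that L is regular, and let p be the pumping length.
Take w = a^{p³} ∈ L with |w| = p³ ≥ p.
The pumping lemma gives a decomposition w = xyz where |xy| ≤ p and |y| ≥ 1.
Then y = a^k for some k with 1 ≤ k ≤ p.
Pump with i = 2: xy^2z = a^{p³+k}. Since 1 ≤ k ≤ p, p³ < p³+k ≤ p³+p < p³+3p²+3p+1 = (p+1)³, so p³+k is not a perfect cube. So xy^2z ∉ L.
This contradicts the pumping lemma, so L is not regular.

a^{p³+k}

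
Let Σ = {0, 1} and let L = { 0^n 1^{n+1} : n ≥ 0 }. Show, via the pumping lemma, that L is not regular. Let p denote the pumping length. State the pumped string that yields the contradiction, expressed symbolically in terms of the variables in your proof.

0^{p+k} 1^{p+1}

Toward a contradiction, assume L is regular with pumping length p.
Let w = 0^p 1^{p+1} ∈ L; note |w| = 2p+1 ≥ p.
Write w = xyz as guaranteed by the lemma, with |xy| ≤ p and |y| ≥ 1.
Since the first p symbols of w are all 0's and |xy| ≤ p, y lies entirely in the leading 0-block: y = 0^k for some k with 1 ≤ k ≤ p.
Pump with i = 2: xy^2z = 0^{p+k} 1^{p+1}. For this to lie in L we would need p+1 = (p+k)+1, which forces k = 0. But k ≥ 1, so xy^2z ∉ L.
This contradicts the pumping lemma, so L is not regular.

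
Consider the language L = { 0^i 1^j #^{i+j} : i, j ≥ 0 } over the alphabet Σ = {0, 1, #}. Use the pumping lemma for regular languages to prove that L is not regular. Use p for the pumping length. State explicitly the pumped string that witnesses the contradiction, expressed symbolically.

0^{p+k} 1^p #^{2p}

Assume L is regular. Let p be the pumping length given by the pumping lemma.
Take w = 0^p 1^p #^{2p} ∈ L (with i=j=p, i+j=2p), |w| = 4p ≥ p.
The pumping lemma gives a decomposition w = xyz where |xy| ≤ p and y is nonempty.
The first p characters of w are 0's, so xy (and hence y) consists only of 0's. Write y = 0^k, 1 ≤ k ≤ p.
Consider xy^2z = 0^{p+k} 1^p #^{2p}. Now the 0- and 1-counts sum to 2p+k, but the #-count is 2p ≠ 2p+k. So xy^2z ∉ L.
This is a contradiction; hence L is not regular.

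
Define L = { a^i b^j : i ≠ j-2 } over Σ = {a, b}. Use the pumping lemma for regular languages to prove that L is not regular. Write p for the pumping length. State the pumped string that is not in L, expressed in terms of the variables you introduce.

a^{p+p!} b^{p+p!+2}

Suppose for contradiction that L is regular, and let p be the pumping length.
Choose w = a^p b^{p+p!+2}. Since p ≠ (p+p!+2)-2 = p+p!, w ∈ L; and |w| ≥ p.
By the pumping lemma, w = xyz with |xy| ≤ p and y is nonempty.
Because |xy| ≤ p and w begins with p copies of a, we have y = a^k with 1 ≤ k ≤ p.
Since 1 ≤ k ≤ p, k divides p!; set t = 1 + p!/k. Then xy^t z has p + (p!/k)·k = p + p! copies of a. Now the a-count is p+p! and (b-count)-2 = (p+p!+2)-2 = p+p!, so i ≠ j-2 fails. So xy^t z = a^{p+p!} b^{p+p!+2} ∉ L.
This contradicts the pumping lemma, so L is not regular.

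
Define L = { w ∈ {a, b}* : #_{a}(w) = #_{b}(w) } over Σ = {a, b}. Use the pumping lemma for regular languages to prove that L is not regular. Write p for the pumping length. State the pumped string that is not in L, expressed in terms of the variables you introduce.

Toward a contradiction, assume L is regular with pumping length p.
Choose w = a^p b^p ∈ L with |w| = 2p ≥ p.
By the pumping lemma, w = xyz with |xy| ≤ p and |y| > 0.
Because |xy| ≤ p and w begins with p copies of a, we have y = a^k with 1 ≤ k ≤ p.
Pump with i = 2: xy^2z = a^{p+k} b^p has p+k occurrences of a but only p of b. Since k ≥ 1 the counts differ, so xy^2z ∉ L.
Contradiction. Therefore L is not regular.

a^{p+k} b^p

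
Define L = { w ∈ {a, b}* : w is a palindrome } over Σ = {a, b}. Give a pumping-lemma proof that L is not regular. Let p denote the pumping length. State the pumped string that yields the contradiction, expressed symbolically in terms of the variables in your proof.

a^{p+k} b a^p

Toward a contradiction, assume L is regular with pumping length p.
Take w = a^p b a^p, a palindrome of length 2p+1 ≥ p.
By the pumping lemma, w = xyz with |xy| ≤ p and |y| ≥ 1.
Since the first p symbols of w are all a's and |xy| ≤ p, y lies entirely in the leading a-block: y = a^k for some k with 1 ≤ k ≤ p.
Pump with i = 2: xy^2z = a^{p+k} b a^p. Its reverse is a^p b a^{p+k}, which differs from xy^2z since k ≥ 1. So xy^2z is not a palindrome and xy^2z ∉ L.
This contradicts the pumping lemma, so L is not regular.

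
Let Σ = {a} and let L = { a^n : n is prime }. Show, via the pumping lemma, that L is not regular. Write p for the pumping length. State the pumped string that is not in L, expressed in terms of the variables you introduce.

Assume L is regular. Let p be the pumping length given by the pumping lemma.
Let q be a prime with q ≥ p+2 (infinitely many primes exist), and take w = a^q ∈ L with |w| = q ≥ p.
By the pumping lemma, w = xyz with |xy| ≤ p and y is nonempty.
Then y = a^k for some k with 1 ≤ k ≤ p.
Since 1 ≤ k ≤ p, |xz| = q-k. Pump with i = q+1: |xy^{q+1}z| = (q-k)+(q+1)k = q+qk = q(1+k), which is composite (both factors ≥ 2). So xy^{q+1}z = a^{q(1+k)} ∉ L.
Contradiction. Therefore L is not regular.

a^{q(1+k)}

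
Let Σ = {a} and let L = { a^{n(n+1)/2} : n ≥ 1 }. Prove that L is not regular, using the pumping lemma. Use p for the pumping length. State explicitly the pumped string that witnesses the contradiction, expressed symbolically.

Suppose for contradiction that L is regular, and let p be the pumping length.
Take w = a^{p(p+1)/2} ∈ L with |w| = p(p+1)/2 ≥ p.
By the pumping lemma, w = xyz with |xy| ≤ p and |y| > 0.
Then y = a^k for some k with 1 ≤ k ≤ p.
Pump with i = 2: xy^2z = a^{p(p+1)/2+k}. Since 1 ≤ k ≤ p, p(p+1)/2 < p(p+1)/2+k ≤ p(p+1)/2+p < (p+1)(p+2)/2, so p(p+1)/2+k is strictly between consecutive triangular numbers. So xy^2z ∉ L.
This contradicts the pumping lemma, so L is not regular.

a^{p(p+1)/2+k}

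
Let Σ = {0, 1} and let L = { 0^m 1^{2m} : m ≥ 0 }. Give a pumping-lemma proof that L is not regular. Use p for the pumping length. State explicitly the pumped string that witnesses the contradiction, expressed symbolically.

Assume L is regular. Let p be the pumping length given by the pumping lemma.
Take w = 0^p 1^{2p}. Then w ∈ L and |w| = 3p ≥ p.
The pumping lemma gives a decomposition w = xyz where |xy| ≤ p and y is nonempty.
The first p characters of w are 0's, so xy (and hence y) consists only of 0's. Write y = 0^k, 1 ≤ k ≤ p.
Pump with i = 2: xy^2z = 0^{p+k} 1^{2p}. For this to lie in L we would need 2p = 2(p+k), which forces k = 0. But k ≥ 1, so xy^2z ∉ L.
Contradiction. Therefore L is not regular.

0^{p+k} 1^{2p}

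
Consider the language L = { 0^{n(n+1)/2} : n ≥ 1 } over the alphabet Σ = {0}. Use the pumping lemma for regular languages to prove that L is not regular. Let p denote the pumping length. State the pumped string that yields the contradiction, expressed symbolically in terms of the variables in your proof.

0^{p(p+1)/2+k}

Toward a contradiction, assume L is regular with pumping length p.
Take w = 0^{p(p+1)/2} ∈ L with |w| = p(p+1)/2 ≥ p.
Write w = xyz as guaranteed by the lemma, with |xy| ≤ p and |y| ≥ 1.
Then y = 0^k for some k with 1 ≤ k ≤ p.
Pump with i = 2: xy^2z = 0^{p(p+1)/2+k}. Since 1 ≤ k ≤ p, p(p+1)/2 < p(p+1)/2+k ≤ p(p+1)/2+p < (p+1)(p+2)/2, so p(p+1)/2+k is strictly between consecutive triangular numbers. So xy^2z ∉ L.
Contradiction. Therefore L is not regular.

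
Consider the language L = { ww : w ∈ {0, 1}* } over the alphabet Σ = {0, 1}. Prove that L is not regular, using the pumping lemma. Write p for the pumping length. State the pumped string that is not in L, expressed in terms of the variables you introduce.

0^{p+k} 1^p 0^p 1^p

Toward a contradiction, assume L is regular with pumping length p.
Take w = 0^p 1^p 0^p 1^p = uu where u = 0^p1^p; then w ∈ L and |w| = 4p ≥ p.
Write w = xyz as guaranteed by the lemma, with |xy| ≤ p and |y| ≥ 1.
Because |xy| ≤ p and w begins with p copies of 0, we have y = 0^k with 1 ≤ k ≤ p.
Pump with i = 2: xy^2z = 0^{p+k} 1^p 0^p 1^p, of length 4p+k. Suppose this equals vv. The string starts with 0 and ends with 1, so v does too; thus the boundary between the two copies of v is a 1→0 transition. There is exactly one such transition, at position 2p+k, so |v| = 2p+k and |vv| = 4p+2k ≠ 4p+k since k ≥ 1. So xy^2z ∉ L.
This contradicts the pumping lemma, so L is not regular.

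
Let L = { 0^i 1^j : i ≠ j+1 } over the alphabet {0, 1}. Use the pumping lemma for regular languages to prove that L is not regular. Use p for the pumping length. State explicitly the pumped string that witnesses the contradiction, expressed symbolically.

0^{p+p!} 1^{p+p!-1}

Assume L is regular; let p be its pumping constant.
Choose w = 0^p 1^{p+p!-1}. Since p ≠ (p+p!-1)+1 = p+p!, w ∈ L; and |w| ≥ p.
Write w = xyz as guaranteed by the lemma, with |xy| ≤ p and |y| ≥ 1.
Because |xy| ≤ p and w begins with p copies of 0, we have y = 0^k with 1 ≤ k ≤ p.
Since 1 ≤ k ≤ p, k divides p!; set t = 1 + p!/k. Then xy^t z has p + (p!/k)·k = p + p! copies of 0. Now the 0-count is p+p! and (1-count)+1 = (p+p!-1)+1 = p+p!, so i ≠ j+1 fails. So xy^t z = 0^{p+p!} 1^{p+p!-1} ∉ L.
This contradicts the pumping lemma, so L is not regular.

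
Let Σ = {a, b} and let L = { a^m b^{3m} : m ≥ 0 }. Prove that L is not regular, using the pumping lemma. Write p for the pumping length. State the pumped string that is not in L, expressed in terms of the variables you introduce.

a^{p+k} b^{3p}

Assume L is regular. Let p be the pumping length given by the pumping lemma.
Let w = a^p b^{3p} ∈ L; note |w| = 4p ≥ p.
Write w = xyz as guaranteed by the lemma, with |xy| ≤ p and |y| ≥ 1.
The first p characters of w are a's, so xy (and hence y) consists only of a's. Write y = a^k, 1 ≤ k ≤ p.
Pump with i = 2: xy^2z = a^{p+k} b^{3p}. For this to lie in L we would need 3p = 3(p+k), which forces k = 0. But k ≥ 1, so xy^2z ∉ L.
This is a contradiction; hence L is not regular.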